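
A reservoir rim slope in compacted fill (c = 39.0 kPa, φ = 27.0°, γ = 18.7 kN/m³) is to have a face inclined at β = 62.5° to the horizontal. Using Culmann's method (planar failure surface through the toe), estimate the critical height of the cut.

H_c = 35.47 m

Culmann's analysis gives the critical failure plane at α_cr = (β + φ)/2 = (62.5 + 27.0)/2 = 44.8°, and the critical height
H_c = (4c/γ) · sinβ cosφ / [1 − cos(β − φ)]
    = (4·39.0/18.7) · sin62.5°·cos27.0° / [1 − cos(35.5°)]
    = 8.342 · 0.8870·0.8910 / [1 − 0.8141]
    = 8.342 · 0.7903 / 0.1859
    = 35.47 m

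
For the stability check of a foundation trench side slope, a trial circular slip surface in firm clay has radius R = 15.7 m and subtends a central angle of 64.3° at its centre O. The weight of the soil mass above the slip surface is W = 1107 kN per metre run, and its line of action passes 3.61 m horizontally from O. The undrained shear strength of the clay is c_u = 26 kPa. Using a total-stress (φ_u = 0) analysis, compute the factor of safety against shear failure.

Taking moments about the centre O, the resisting moment is provided by the undrained shear strength acting along the arc:
Arc length L_a = R·θ = 15.7·(64.3°·π/180) = 15.7·1.1222 = 17.62 m
M_R = c_u·L_a·R = 26·17.62·15.7 = 7192.2 kN·m/m
M_D = W·d = 1107·3.61 = 3996.3 kN·m/m
FS = M_R / M_D = 7192.2 / 3996.3 = 1.800

FS = 1.80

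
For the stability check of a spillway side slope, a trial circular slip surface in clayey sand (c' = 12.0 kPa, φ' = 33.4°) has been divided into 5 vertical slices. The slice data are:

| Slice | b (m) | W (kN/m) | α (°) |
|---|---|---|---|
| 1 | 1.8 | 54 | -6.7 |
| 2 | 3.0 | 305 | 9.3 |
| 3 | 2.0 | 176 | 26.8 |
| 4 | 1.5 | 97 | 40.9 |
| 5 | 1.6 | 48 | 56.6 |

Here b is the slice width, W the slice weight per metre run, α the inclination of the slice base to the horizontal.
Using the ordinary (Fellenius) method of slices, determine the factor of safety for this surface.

FS = 2.42

Ordinary method of slices: FS = Σ[c'·Δl_i + (W_i cosα_i)·tanφ'] / Σ W_i sinα_i, with Δl_i = b_i / cosα_i.
Slice 1: Δl = 1.8/cos(-6.7°) = 1.812 m; N'_1 = 54·cos(-6.7°) = 53.6; c'Δl = 21.75; W sinα = -6.3
Slice 2: Δl = 3.0/cos9.3° = 3.040 m; N'_2 = 305·cos9.3° = 301.0; c'Δl = 36.48; W sinα = 49.3
Slice 3: Δl = 2.0/cos26.8° = 2.241 m; N'_3 = 176·cos26.8° = 157.1; c'Δl = 26.89; W sinα = 79.4
Slice 4: Δl = 1.5/cos40.9° = 1.985 m; N'_4 = 97·cos40.9° = 73.3; c'Δl = 23.81; W sinα = 63.5
Slice 5: Δl = 1.6/cos56.6° = 2.907 m; N'_5 = 48·cos56.6° = 26.4; c'Δl = 34.88; W sinα = 40.1
Σc'Δl = 143.8 kN/m; ΣN' = 611.5 kN/m; ΣW sinα = 225.9 kN/m
Resisting = 143.8 + 611.5·tan33.4° = 143.8 + 403.2 = 547.0 kN/m
FS = 547.0 / 225.9 = 2.421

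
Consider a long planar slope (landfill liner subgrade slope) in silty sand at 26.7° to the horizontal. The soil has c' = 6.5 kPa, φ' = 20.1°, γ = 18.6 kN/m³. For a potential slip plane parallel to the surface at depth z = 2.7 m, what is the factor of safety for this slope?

For an infinite slope with a slip plane parallel to the surface (no pore pressure): FS = [c' + γz cos²β tanφ'] / [γz sinβ cosβ].
γz = 18.6·2.7 = 50.22 kN/m²
Numerator = 6.5 + 50.22·cos²26.7°·tan20.1° = 6.5 + 50.22·0.7981·0.3659 = 21.168 kPa
Denominator = 50.22·sin26.7°·cos26.7° = 50.22·0.4493·0.8934 = 20.159 kPa
FS = 21.168 / 20.159 = 1.050

FS = 1.05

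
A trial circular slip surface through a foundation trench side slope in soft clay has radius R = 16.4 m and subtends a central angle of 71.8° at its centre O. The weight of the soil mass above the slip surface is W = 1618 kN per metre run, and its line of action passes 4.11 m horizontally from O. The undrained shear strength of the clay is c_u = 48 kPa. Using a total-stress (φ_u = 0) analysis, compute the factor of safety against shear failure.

Taking moments about the centre O, the resisting moment is provided by the undrained shear strength acting along the arc:
Arc length L_a = R·θ = 16.4·(71.8°·π/180) = 16.4·1.2531 = 20.55 m
M_R = c_u·L_a·R = 48·20.55·16.4 = 16178.2 kN·m/m
M_D = W·d = 1618·4.11 = 6650.0 kN·m/m
FS = M_R / M_D = 16178.2 / 6650.0 = 2.433

FS = 2.43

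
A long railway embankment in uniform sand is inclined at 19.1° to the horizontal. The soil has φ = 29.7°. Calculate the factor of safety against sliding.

For a dry cohesionless infinite slope the factor of safety is FS = tanφ / tanβ.
FS = tan29.7° / tan19.1° = 0.5704 / 0.3463 = 1.647

FS = 1.65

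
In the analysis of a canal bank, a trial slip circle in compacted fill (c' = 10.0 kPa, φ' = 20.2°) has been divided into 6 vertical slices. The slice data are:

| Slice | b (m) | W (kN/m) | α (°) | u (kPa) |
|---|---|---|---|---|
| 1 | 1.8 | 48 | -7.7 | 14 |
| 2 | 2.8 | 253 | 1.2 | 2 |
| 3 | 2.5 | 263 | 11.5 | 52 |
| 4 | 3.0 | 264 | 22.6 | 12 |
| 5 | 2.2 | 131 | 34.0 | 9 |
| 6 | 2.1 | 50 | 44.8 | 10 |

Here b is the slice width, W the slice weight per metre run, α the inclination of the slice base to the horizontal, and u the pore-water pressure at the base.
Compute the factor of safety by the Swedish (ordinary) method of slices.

FS = 1.59

Ordinary method of slices: FS = Σ[c'·Δl_i + (W_i cosα_i − u_i·Δl_i)·tanφ'] / Σ W_i sinα_i, with Δl_i = b_i / cosα_i.
Slice 1: Δl = 1.8/cos(-7.7°) = 1.816 m; N'_1 = 48·cos(-7.7°) − 14·1.816 = 22.1; c'Δl = 18.16; W sinα = -6.4
Slice 2: Δl = 2.8/cos1.2° = 2.801 m; N'_2 = 253·cos1.2° − 2·2.801 = 247.3; c'Δl = 28.01; W sinα = 5.3
Slice 3: Δl = 2.5/cos11.5° = 2.551 m; N'_3 = 263·cos11.5° − 52·2.551 = 125.1; c'Δl = 25.51; W sinα = 52.4
Slice 4: Δl = 3.0/cos22.6° = 3.250 m; N'_4 = 264·cos22.6° − 12·3.250 = 204.7; c'Δl = 32.50; W sinα = 101.5
Slice 5: Δl = 2.2/cos34.0° = 2.654 m; N'_5 = 131·cos34.0° − 9·2.654 = 84.7; c'Δl = 26.54; W sinα = 73.3
Slice 6: Δl = 2.1/cos44.8° = 2.960 m; N'_6 = 50·cos44.8° − 10·2.960 = 5.9; c'Δl = 29.60; W sinα = 35.2
Σc'Δl = 160.3 kN/m; ΣN' = 689.9 kN/m; ΣW sinα = 261.2 kN/m
Resisting = 160.3 + 689.9·tan20.2° = 160.3 + 253.8 = 414.1 kN/m
FS = 414.1 / 261.2 = 1.585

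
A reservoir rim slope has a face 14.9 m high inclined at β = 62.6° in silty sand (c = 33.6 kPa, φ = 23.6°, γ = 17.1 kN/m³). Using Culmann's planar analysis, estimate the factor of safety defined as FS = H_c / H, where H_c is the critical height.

FS = 1.93

H_c = (4c/γ) · sinβ cosφ / [1 − cos(β − φ)]
    = (4·33.6/17.1) · sin62.6°·cos23.6° / [1 − cos39.0°]
    = 7.860 · 0.8136 / 0.2229 = 28.69 m
FS = H_c / H = 28.69 / 14.9 = 1.926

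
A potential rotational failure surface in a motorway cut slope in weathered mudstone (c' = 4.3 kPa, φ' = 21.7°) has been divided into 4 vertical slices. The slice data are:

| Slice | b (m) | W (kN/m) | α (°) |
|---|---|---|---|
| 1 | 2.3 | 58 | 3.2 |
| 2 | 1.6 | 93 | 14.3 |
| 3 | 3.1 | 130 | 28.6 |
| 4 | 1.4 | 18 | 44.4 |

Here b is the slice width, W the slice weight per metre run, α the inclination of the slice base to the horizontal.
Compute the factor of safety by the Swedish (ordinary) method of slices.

Ordinary method of slices: FS = Σ[c'·Δl_i + (W_i cosα_i)·tanφ'] / Σ W_i sinα_i, with Δl_i = b_i / cosα_i.
Slice 1: Δl = 2.3/cos3.2° = 2.304 m; N'_1 = 58·cos3.2° = 57.9; c'Δl = 9.91; W sinα = 3.2
Slice 2: Δl = 1.6/cos14.3° = 1.651 m; N'_2 = 93·cos14.3° = 90.1; c'Δl = 7.10; W sinα = 23.0
Slice 3: Δl = 3.1/cos28.6° = 3.531 m; N'_3 = 130·cos28.6° = 114.1; c'Δl = 15.18; W sinα = 62.2
Slice 4: Δl = 1.4/cos44.4° = 1.959 m; N'_4 = 18·cos44.4° = 12.9; c'Δl = 8.43; W sinα = 12.6
Σc'Δl = 40.6 kN/m; ΣN' = 275.0 kN/m; ΣW sinα = 101.0 kN/m
Resisting = 40.6 + 275.0·tan21.7° = 40.6 + 109.4 = 150.1 kN/m
FS = 150.1 / 101.0 = 1.485

FS = 1.49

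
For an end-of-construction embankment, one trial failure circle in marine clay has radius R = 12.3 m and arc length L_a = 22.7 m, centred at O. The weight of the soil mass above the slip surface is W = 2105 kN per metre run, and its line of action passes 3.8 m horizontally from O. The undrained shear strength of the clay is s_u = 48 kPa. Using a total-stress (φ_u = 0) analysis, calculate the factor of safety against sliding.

Taking moments about the centre O, the resisting moment is provided by the undrained shear strength acting along the arc:
M_R = s_u·L_a·R = 48·22.70·12.3 = 13402.1 kN·m/m
M_D = W·d = 2105·3.8 = 7999.0 kN·m/m
FS = M_R / M_D = 13402.1 / 7999.0 = 1.675

FS = 1.68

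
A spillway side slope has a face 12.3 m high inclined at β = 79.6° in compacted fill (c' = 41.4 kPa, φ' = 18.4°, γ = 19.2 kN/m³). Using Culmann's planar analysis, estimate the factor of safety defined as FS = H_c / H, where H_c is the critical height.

FS = 1.26

H_c = (4c'/γ) · sinβ cosφ' / [1 − cos(β − φ')]
    = (4·41.4/19.2) · sin79.6°·cos18.4° / [1 − cos61.2°]
    = 8.625 · 0.9333 / 0.5182 = 15.53 m
FS = H_c / H = 15.53 / 12.3 = 1.263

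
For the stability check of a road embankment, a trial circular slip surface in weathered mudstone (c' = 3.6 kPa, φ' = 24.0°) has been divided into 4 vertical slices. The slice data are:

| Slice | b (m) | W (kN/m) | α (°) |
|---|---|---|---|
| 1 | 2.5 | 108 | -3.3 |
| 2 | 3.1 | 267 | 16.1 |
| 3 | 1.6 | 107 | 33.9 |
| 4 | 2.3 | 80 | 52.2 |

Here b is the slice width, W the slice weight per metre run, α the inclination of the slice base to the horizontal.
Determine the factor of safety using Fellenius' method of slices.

Ordinary method of slices: FS = Σ[c'·Δl_i + (W_i cosα_i)·tanφ'] / Σ W_i sinα_i, with Δl_i = b_i / cosα_i.
Slice 1: Δl = 2.5/cos(-3.3°) = 2.504 m; N'_1 = 108·cos(-3.3°) = 107.8; c'Δl = 9.01; W sinα = -6.2
Slice 2: Δl = 3.1/cos16.1° = 3.227 m; N'_2 = 267·cos16.1° = 256.5; c'Δl = 11.62; W sinα = 74.0
Slice 3: Δl = 1.6/cos33.9° = 1.928 m; N'_3 = 107·cos33.9° = 88.8; c'Δl = 6.94; W sinα = 59.7
Slice 4: Δl = 2.3/cos52.2° = 3.753 m; N'_4 = 80·cos52.2° = 49.0; c'Δl = 13.51; W sinα = 63.2
Σc'Δl = 41.1 kN/m; ΣN' = 502.2 kN/m; ΣW sinα = 190.7 kN/m
Resisting = 41.1 + 502.2·tan24.0° = 41.1 + 223.6 = 264.7 kN/m
FS = 264.7 / 190.7 = 1.388

FS = 1.39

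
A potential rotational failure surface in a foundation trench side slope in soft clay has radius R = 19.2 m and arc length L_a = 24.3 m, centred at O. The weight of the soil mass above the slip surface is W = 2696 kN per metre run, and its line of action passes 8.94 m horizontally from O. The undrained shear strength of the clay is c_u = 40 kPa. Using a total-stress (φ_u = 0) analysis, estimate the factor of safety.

FS = 0.77

Taking moments about the centre O, the resisting moment is provided by the undrained shear strength acting along the arc:
M_R = c_u·L_a·R = 40·24.30·19.2 = 18662.4 kN·m/m
M_D = W·d = 2696·8.94 = 24102.2 kN·m/m
FS = M_R / M_D = 18662.4 / 24102.2 = 0.774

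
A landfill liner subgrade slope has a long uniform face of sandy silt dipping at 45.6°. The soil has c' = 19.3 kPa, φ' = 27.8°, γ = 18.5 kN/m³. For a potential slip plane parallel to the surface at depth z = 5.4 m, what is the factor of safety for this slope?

FS = 0.90

For an infinite slope with a slip plane parallel to the surface (no pore pressure): FS = [c' + γz cos²β tanφ'] / [γz sinβ cosβ].
γz = 18.5·5.4 = 99.90 kN/m²
Numerator = 19.3 + 99.90·cos²45.6°·tan27.8° = 19.3 + 99.90·0.4895·0.5272 = 45.084 kPa
Denominator = 99.90·sin45.6°·cos45.6° = 99.90·0.7145·0.6997 = 49.939 kPa
FS = 45.084 / 49.939 = 0.903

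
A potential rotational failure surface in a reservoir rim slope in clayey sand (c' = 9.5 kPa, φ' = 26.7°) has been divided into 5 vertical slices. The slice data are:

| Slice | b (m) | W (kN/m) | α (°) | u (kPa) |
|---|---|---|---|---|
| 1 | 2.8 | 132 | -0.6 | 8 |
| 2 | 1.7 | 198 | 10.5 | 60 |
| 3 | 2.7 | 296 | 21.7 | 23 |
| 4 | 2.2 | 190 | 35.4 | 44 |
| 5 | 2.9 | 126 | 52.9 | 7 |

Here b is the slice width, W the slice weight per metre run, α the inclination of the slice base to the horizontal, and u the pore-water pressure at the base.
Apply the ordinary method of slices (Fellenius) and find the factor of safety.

Ordinary method of slices: FS = Σ[c'·Δl_i + (W_i cosα_i − u_i·Δl_i)·tanφ'] / Σ W_i sinα_i, with Δl_i = b_i / cosα_i.
Slice 1: Δl = 2.8/cos(-0.6°) = 2.800 m; N'_1 = 132·cos(-0.6°) − 8·2.800 = 109.6; c'Δl = 26.60; W sinα = -1.4
Slice 2: Δl = 1.7/cos10.5° = 1.729 m; N'_2 = 198·cos10.5° − 60·1.729 = 90.9; c'Δl = 16.43; W sinα = 36.1
Slice 3: Δl = 2.7/cos21.7° = 2.906 m; N'_3 = 296·cos21.7° − 23·2.906 = 208.2; c'Δl = 27.61; W sinα = 109.4
Slice 4: Δl = 2.2/cos35.4° = 2.699 m; N'_4 = 190·cos35.4° − 44·2.699 = 36.1; c'Δl = 25.64; W sinα = 110.1
Slice 5: Δl = 2.9/cos52.9° = 4.808 m; N'_5 = 126·cos52.9° − 7·4.808 = 42.4; c'Δl = 45.67; W sinα = 100.5
Σc'Δl = 141.9 kN/m; ΣN' = 487.2 kN/m; ΣW sinα = 354.7 kN/m
Resisting = 141.9 + 487.2·tan26.7° = 141.9 + 245.0 = 387.0 kN/m
FS = 387.0 / 354.7 = 1.091

FS = 1.09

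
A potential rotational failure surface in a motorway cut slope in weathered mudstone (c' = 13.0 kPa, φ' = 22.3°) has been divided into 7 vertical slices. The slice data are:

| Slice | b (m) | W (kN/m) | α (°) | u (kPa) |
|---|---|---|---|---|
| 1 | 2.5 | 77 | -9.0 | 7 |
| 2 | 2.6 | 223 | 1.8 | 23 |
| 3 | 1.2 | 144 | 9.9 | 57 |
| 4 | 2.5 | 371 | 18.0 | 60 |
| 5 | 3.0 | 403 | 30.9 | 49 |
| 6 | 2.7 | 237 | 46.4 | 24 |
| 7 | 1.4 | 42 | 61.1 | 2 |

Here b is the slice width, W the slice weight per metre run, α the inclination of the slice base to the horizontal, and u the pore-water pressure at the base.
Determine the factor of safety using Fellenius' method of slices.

FS = 1.01

Ordinary method of slices: FS = Σ[c'·Δl_i + (W_i cosα_i − u_i·Δl_i)·tanφ'] / Σ W_i sinα_i, with Δl_i = b_i / cosα_i.
Slice 1: Δl = 2.5/cos(-9.0°) = 2.531 m; N'_1 = 77·cos(-9.0°) − 7·2.531 = 58.3; c'Δl = 32.91; W sinα = -12.0
Slice 2: Δl = 2.6/cos1.8° = 2.601 m; N'_2 = 223·cos1.8° − 23·2.601 = 163.1; c'Δl = 33.82; W sinα = 7.0
Slice 3: Δl = 1.2/cos9.9° = 1.218 m; N'_3 = 144·cos9.9° − 57·1.218 = 72.4; c'Δl = 15.84; W sinα = 24.8
Slice 4: Δl = 2.5/cos18.0° = 2.629 m; N'_4 = 371·cos18.0° − 60·2.629 = 195.1; c'Δl = 34.17; W sinα = 114.6
Slice 5: Δl = 3.0/cos30.9° = 3.496 m; N'_5 = 403·cos30.9° − 49·3.496 = 174.5; c'Δl = 45.45; W sinα = 207.0
Slice 6: Δl = 2.7/cos46.4° = 3.915 m; N'_6 = 237·cos46.4° − 24·3.915 = 69.5; c'Δl = 50.90; W sinα = 171.6
Slice 7: Δl = 1.4/cos61.1° = 2.897 m; N'_7 = 42·cos61.1° − 2·2.897 = 14.5; c'Δl = 37.66; W sinα = 36.8
Σc'Δl = 250.7 kN/m; ΣN' = 747.4 kN/m; ΣW sinα = 549.7 kN/m
Resisting = 250.7 + 747.4·tan22.3° = 250.7 + 306.5 = 557.3 kN/m
FS = 557.3 / 549.7 = 1.014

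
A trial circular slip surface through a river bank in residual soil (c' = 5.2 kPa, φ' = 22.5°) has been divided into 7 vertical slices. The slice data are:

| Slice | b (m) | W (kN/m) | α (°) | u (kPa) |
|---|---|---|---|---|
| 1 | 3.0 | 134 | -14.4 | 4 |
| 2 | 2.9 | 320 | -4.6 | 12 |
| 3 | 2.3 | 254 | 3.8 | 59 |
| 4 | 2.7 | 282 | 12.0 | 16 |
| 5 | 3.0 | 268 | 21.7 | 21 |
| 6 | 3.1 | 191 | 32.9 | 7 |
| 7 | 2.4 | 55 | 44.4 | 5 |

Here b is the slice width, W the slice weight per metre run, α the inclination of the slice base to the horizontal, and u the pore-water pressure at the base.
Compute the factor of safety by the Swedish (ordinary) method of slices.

Ordinary method of slices: FS = Σ[c'·Δl_i + (W_i cosα_i − u_i·Δl_i)·tanφ'] / Σ W_i sinα_i, with Δl_i = b_i / cosα_i.
Slice 1: Δl = 3.0/cos(-14.4°) = 3.097 m; N'_1 = 134·cos(-14.4°) − 4·3.097 = 117.4; c'Δl = 16.11; W sinα = -33.3
Slice 2: Δl = 2.9/cos(-4.6°) = 2.909 m; N'_2 = 320·cos(-4.6°) − 12·2.909 = 284.1; c'Δl = 15.13; W sinα = -25.7
Slice 3: Δl = 2.3/cos3.8° = 2.305 m; N'_3 = 254·cos3.8° − 59·2.305 = 117.4; c'Δl = 11.99; W sinα = 16.8
Slice 4: Δl = 2.7/cos12.0° = 2.760 m; N'_4 = 282·cos12.0° − 16·2.760 = 231.7; c'Δl = 14.35; W sinα = 58.6
Slice 5: Δl = 3.0/cos21.7° = 3.229 m; N'_5 = 268·cos21.7° − 21·3.229 = 181.2; c'Δl = 16.79; W sinα = 99.1
Slice 6: Δl = 3.1/cos32.9° = 3.692 m; N'_6 = 191·cos32.9° − 7·3.692 = 134.5; c'Δl = 19.20; W sinα = 103.7
Slice 7: Δl = 2.4/cos44.4° = 3.359 m; N'_7 = 55·cos44.4° − 5·3.359 = 22.5; c'Δl = 17.47; W sinα = 38.5
Σc'Δl = 111.0 kN/m; ΣN' = 1088.8 kN/m; ΣW sinα = 257.8 kN/m
Resisting = 111.0 + 1088.8·tan22.5° = 111.0 + 451.0 = 562.0 kN/m
FS = 562.0 / 257.8 = 2.180

FS = 2.18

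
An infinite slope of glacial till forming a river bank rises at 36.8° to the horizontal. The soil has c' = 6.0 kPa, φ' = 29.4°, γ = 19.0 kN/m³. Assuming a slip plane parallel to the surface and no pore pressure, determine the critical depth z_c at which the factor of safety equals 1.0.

z_c = 2.67 m

Setting FS = 1.00 in FS = [c' + γz cos²β tanφ'] / [γz sinβ cosβ] and solving for z:
z = c' / [γ cosβ (FS·sinβ − cosβ·tanφ')]
  = 6.0 / [19.0·cos36.8°·(1.00·sin36.8° − cos36.8°·tan29.4°)]
  = 6.0 / [19.0·0.8007·(1.00·0.5990 − 0.8007·0.5635)]
  = 6.0 / 2.2491 = 2.668 m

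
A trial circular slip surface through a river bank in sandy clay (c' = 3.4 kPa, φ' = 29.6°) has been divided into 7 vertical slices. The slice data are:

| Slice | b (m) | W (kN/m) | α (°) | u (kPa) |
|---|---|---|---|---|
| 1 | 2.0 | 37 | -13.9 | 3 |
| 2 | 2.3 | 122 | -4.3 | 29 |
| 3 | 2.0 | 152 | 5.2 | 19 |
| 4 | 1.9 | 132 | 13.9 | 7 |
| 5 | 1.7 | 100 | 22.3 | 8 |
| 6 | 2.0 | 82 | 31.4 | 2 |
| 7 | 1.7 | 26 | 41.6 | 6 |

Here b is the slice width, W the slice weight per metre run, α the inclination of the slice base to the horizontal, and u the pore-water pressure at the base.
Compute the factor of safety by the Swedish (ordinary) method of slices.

FS = 2.49

Ordinary method of slices: FS = Σ[c'·Δl_i + (W_i cosα_i − u_i·Δl_i)·tanφ'] / Σ W_i sinα_i, with Δl_i = b_i / cosα_i.
Slice 1: Δl = 2.0/cos(-13.9°) = 2.060 m; N'_1 = 37·cos(-13.9°) − 3·2.060 = 29.7; c'Δl = 7.01; W sinα = -8.9
Slice 2: Δl = 2.3/cos(-4.3°) = 2.306 m; N'_2 = 122·cos(-4.3°) − 29·2.306 = 54.8; c'Δl = 7.84; W sinα = -9.1
Slice 3: Δl = 2.0/cos5.2° = 2.008 m; N'_3 = 152·cos5.2° − 19·2.008 = 113.2; c'Δl = 6.83; W sinα = 13.8
Slice 4: Δl = 1.9/cos13.9° = 1.957 m; N'_4 = 132·cos13.9° − 7·1.957 = 114.4; c'Δl = 6.65; W sinα = 31.7
Slice 5: Δl = 1.7/cos22.3° = 1.837 m; N'_5 = 100·cos22.3° − 8·1.837 = 77.8; c'Δl = 6.25; W sinα = 37.9
Slice 6: Δl = 2.0/cos31.4° = 2.343 m; N'_6 = 82·cos31.4° − 2·2.343 = 65.3; c'Δl = 7.97; W sinα = 42.7
Slice 7: Δl = 1.7/cos41.6° = 2.273 m; N'_7 = 26·cos41.6° − 6·2.273 = 5.8; c'Δl = 7.73; W sinα = 17.3
Σc'Δl = 50.3 kN/m; ΣN' = 461.1 kN/m; ΣW sinα = 125.4 kN/m
Resisting = 50.3 + 461.1·tan29.6° = 50.3 + 261.9 = 312.2 kN/m
FS = 312.2 / 125.4 = 2.490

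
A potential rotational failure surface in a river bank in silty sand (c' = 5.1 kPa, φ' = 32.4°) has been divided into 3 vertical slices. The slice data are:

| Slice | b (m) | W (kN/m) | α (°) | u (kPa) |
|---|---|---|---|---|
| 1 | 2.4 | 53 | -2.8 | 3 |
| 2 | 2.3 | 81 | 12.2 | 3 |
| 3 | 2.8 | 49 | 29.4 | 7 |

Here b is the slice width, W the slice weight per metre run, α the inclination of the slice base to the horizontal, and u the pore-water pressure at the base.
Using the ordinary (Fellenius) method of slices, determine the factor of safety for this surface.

FS = 3.32

Ordinary method of slices: FS = Σ[c'·Δl_i + (W_i cosα_i − u_i·Δl_i)·tanφ'] / Σ W_i sinα_i, with Δl_i = b_i / cosα_i.
Slice 1: Δl = 2.4/cos(-2.8°) = 2.403 m; N'_1 = 53·cos(-2.8°) − 3·2.403 = 45.7; c'Δl = 12.25; W sinα = -2.6
Slice 2: Δl = 2.3/cos12.2° = 2.353 m; N'_2 = 81·cos12.2° − 3·2.353 = 72.1; c'Δl = 12.00; W sinα = 17.1
Slice 3: Δl = 2.8/cos29.4° = 3.214 m; N'_3 = 49·cos29.4° − 7·3.214 = 20.2; c'Δl = 16.39; W sinα = 24.1
Σc'Δl = 40.6 kN/m; ΣN' = 138.0 kN/m; ΣW sinα = 38.6 kN/m
Resisting = 40.6 + 138.0·tan32.4° = 40.6 + 87.6 = 128.2 kN/m
FS = 128.2 / 38.6 = 3.324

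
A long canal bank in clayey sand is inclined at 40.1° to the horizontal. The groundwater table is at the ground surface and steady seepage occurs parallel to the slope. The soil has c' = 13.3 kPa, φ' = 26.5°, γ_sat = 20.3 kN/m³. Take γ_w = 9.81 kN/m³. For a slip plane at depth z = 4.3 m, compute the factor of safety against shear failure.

FS = 0.62

With seepage parallel to the slope and the water table at the surface, the effective normal stress on the slip plane uses the buoyant unit weight γ' = γ_sat − γ_w while the driving shear stress uses γ_sat:
FS = [c' + γ' z cos²β tanφ'] / [γ_sat z sinβ cosβ]
γ' = 20.3 − 9.81 = 10.49 kN/m³
Numerator = 13.3 + 10.49·4.3·cos²40.1°·tan26.5° = 13.3 + 10.49·4.3·0.5851·0.4986 = 26.459 kPa
Denominator = 20.3·4.3·sin40.1°·cos40.1° = 20.3·4.3·0.6441·0.7649 = 43.008 kPa
FS = 26.459 / 43.008 = 0.615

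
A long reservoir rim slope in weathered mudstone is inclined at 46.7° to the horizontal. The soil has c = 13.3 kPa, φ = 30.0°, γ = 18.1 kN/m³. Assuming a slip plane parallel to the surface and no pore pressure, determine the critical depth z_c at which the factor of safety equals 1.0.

Setting FS = 1.00 in FS = [c + γz cos²β tanφ] / [γz sinβ cosβ] and solving for z:
z = c / [γ cosβ (FS·sinβ − cosβ·tanφ)]
  = 13.3 / [18.1·cos46.7°·(1.00·sin46.7° − cos46.7°·tan30.0°)]
  = 13.3 / [18.1·0.6858·(1.00·0.7278 − 0.6858·0.5774)]
  = 13.3 / 4.1189 = 3.229 m

z_c = 3.23 m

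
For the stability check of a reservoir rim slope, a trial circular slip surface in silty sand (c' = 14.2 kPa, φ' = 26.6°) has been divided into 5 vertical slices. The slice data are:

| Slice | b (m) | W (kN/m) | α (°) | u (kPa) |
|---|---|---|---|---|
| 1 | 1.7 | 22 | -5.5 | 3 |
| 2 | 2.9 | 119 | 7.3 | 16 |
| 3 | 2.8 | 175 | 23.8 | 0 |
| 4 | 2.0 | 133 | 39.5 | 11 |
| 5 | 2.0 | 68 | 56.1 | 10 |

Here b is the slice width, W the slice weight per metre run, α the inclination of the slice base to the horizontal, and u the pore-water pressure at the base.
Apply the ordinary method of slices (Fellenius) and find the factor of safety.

Ordinary method of slices: FS = Σ[c'·Δl_i + (W_i cosα_i − u_i·Δl_i)·tanφ'] / Σ W_i sinα_i, with Δl_i = b_i / cosα_i.
Slice 1: Δl = 1.7/cos(-5.5°) = 1.708 m; N'_1 = 22·cos(-5.5°) − 3·1.708 = 16.8; c'Δl = 24.25; W sinα = -2.1
Slice 2: Δl = 2.9/cos7.3° = 2.924 m; N'_2 = 119·cos7.3° − 16·2.924 = 71.3; c'Δl = 41.52; W sinα = 15.1
Slice 3: Δl = 2.8/cos23.8° = 3.060 m; N'_3 = 175·cos23.8° − 0·3.060 = 160.1; c'Δl = 43.46; W sinα = 70.6
Slice 4: Δl = 2.0/cos39.5° = 2.592 m; N'_4 = 133·cos39.5° − 11·2.592 = 74.1; c'Δl = 36.81; W sinα = 84.6
Slice 5: Δl = 2.0/cos56.1° = 3.586 m; N'_5 = 68·cos56.1° − 10·3.586 = 2.1; c'Δl = 50.92; W sinα = 56.4
Σc'Δl = 196.9 kN/m; ΣN' = 324.3 kN/m; ΣW sinα = 224.7 kN/m
Resisting = 196.9 + 324.3·tan26.6° = 196.9 + 162.4 = 359.4 kN/m
FS = 359.4 / 224.7 = 1.599

FS = 1.60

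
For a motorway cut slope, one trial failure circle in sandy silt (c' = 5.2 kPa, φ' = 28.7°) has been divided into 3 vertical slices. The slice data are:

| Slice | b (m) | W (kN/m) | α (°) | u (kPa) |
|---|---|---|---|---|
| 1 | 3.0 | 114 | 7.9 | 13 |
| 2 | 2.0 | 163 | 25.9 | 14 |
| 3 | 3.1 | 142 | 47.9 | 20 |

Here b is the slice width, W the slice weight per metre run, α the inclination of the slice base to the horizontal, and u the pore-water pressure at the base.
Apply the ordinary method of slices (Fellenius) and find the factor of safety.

FS = 0.81

Ordinary method of slices: FS = Σ[c'·Δl_i + (W_i cosα_i − u_i·Δl_i)·tanφ'] / Σ W_i sinα_i, with Δl_i = b_i / cosα_i.
Slice 1: Δl = 3.0/cos7.9° = 3.029 m; N'_1 = 114·cos7.9° − 13·3.029 = 73.5; c'Δl = 15.75; W sinα = 15.7
Slice 2: Δl = 2.0/cos25.9° = 2.223 m; N'_2 = 163·cos25.9° − 14·2.223 = 115.5; c'Δl = 11.56; W sinα = 71.2
Slice 3: Δl = 3.1/cos47.9° = 4.624 m; N'_3 = 142·cos47.9° − 20·4.624 = 2.7; c'Δl = 24.04; W sinα = 105.4
Σc'Δl = 51.4 kN/m; ΣN' = 191.8 kN/m; ΣW sinα = 192.2 kN/m
Resisting = 51.4 + 191.8·tan28.7° = 51.4 + 105.0 = 156.3 kN/m
FS = 156.3 / 192.2 = 0.813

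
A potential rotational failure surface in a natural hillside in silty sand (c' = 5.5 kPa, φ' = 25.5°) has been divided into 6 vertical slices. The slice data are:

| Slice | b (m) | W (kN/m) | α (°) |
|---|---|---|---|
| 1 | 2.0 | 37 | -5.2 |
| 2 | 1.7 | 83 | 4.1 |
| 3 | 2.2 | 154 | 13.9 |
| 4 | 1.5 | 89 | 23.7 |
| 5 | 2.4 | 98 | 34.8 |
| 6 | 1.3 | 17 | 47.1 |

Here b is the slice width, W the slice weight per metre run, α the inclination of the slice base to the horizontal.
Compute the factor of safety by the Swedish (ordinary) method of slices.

Ordinary method of slices: FS = Σ[c'·Δl_i + (W_i cosα_i)·tanφ'] / Σ W_i sinα_i, with Δl_i = b_i / cosα_i.
Slice 1: Δl = 2.0/cos(-5.2°) = 2.008 m; N'_1 = 37·cos(-5.2°) = 36.8; c'Δl = 11.05; W sinα = -3.4
Slice 2: Δl = 1.7/cos4.1° = 1.704 m; N'_2 = 83·cos4.1° = 82.8; c'Δl = 9.37; W sinα = 5.9
Slice 3: Δl = 2.2/cos13.9° = 2.266 m; N'_3 = 154·cos13.9° = 149.5; c'Δl = 12.47; W sinα = 37.0
Slice 4: Δl = 1.5/cos23.7° = 1.638 m; N'_4 = 89·cos23.7° = 81.5; c'Δl = 9.01; W sinα = 35.8
Slice 5: Δl = 2.4/cos34.8° = 2.923 m; N'_5 = 98·cos34.8° = 80.5; c'Δl = 16.08; W sinα = 55.9
Slice 6: Δl = 1.3/cos47.1° = 1.910 m; N'_6 = 17·cos47.1° = 11.6; c'Δl = 10.50; W sinα = 12.5
Σc'Δl = 68.5 kN/m; ΣN' = 442.7 kN/m; ΣW sinα = 143.7 kN/m
Resisting = 68.5 + 442.7·tan25.5° = 68.5 + 211.1 = 279.6 kN/m
FS = 279.6 / 143.7 = 1.945

FS = 1.95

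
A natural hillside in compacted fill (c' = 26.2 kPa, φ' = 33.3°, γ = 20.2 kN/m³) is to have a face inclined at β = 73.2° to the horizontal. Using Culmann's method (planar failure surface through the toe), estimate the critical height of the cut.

Culmann's analysis gives the critical failure plane at α_cr = (β + φ')/2 = (73.2 + 33.3)/2 = 53.2°, and the critical height
H_c = (4c'/γ) · sinβ cosφ' / [1 − cos(β − φ')]
    = (4·26.2/20.2) · sin73.2°·cos33.3° / [1 − cos(39.9°)]
    = 5.188 · 0.9573·0.8358 / [1 − 0.7672]
    = 5.188 · 0.8001 / 0.2328
    = 17.83 m

H_c = 17.83 m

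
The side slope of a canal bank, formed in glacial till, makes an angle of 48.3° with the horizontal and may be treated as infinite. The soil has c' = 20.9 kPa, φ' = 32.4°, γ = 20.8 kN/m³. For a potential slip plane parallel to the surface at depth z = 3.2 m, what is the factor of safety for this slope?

FS = 1.20

For an infinite slope with a slip plane parallel to the surface (no pore pressure): FS = [c' + γz cos²β tanφ'] / [γz sinβ cosβ].
γz = 20.8·3.2 = 66.56 kN/m²
Numerator = 20.9 + 66.56·cos²48.3°·tan32.4° = 20.9 + 66.56·0.4425·0.6346 = 39.593 kPa
Denominator = 66.56·sin48.3°·cos48.3° = 66.56·0.7466·0.6652 = 33.059 kPa
FS = 39.593 / 33.059 = 1.198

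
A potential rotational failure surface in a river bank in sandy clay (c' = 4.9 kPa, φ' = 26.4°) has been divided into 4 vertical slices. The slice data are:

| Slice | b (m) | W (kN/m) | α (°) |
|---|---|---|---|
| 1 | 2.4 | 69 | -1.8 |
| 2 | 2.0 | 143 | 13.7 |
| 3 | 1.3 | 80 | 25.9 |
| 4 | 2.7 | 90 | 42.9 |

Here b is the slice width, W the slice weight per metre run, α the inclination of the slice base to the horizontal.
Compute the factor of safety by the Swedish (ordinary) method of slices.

FS = 1.71

Ordinary method of slices: FS = Σ[c'·Δl_i + (W_i cosα_i)·tanφ'] / Σ W_i sinα_i, with Δl_i = b_i / cosα_i.
Slice 1: Δl = 2.4/cos(-1.8°) = 2.401 m; N'_1 = 69·cos(-1.8°) = 69.0; c'Δl = 11.77; W sinα = -2.2
Slice 2: Δl = 2.0/cos13.7° = 2.059 m; N'_2 = 143·cos13.7° = 138.9; c'Δl = 10.09; W sinα = 33.9
Slice 3: Δl = 1.3/cos25.9° = 1.445 m; N'_3 = 80·cos25.9° = 72.0; c'Δl = 7.08; W sinα = 34.9
Slice 4: Δl = 2.7/cos42.9° = 3.686 m; N'_4 = 90·cos42.9° = 65.9; c'Δl = 18.06; W sinα = 61.3
Σc'Δl = 47.0 kN/m; ΣN' = 345.8 kN/m; ΣW sinα = 127.9 kN/m
Resisting = 47.0 + 345.8·tan26.4° = 47.0 + 171.7 = 218.6 kN/m
FS = 218.6 / 127.9 = 1.709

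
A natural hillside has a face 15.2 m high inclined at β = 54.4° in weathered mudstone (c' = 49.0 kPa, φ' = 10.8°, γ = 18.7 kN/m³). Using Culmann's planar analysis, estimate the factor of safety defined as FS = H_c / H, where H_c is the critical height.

H_c = (4c'/γ) · sinβ cosφ' / [1 − cos(β − φ')]
    = (4·49.0/18.7) · sin54.4°·cos10.8° / [1 − cos43.6°]
    = 10.481 · 0.7987 / 0.2758 = 30.35 m
FS = H_c / H = 30.35 / 15.2 = 1.997

FS = 2.00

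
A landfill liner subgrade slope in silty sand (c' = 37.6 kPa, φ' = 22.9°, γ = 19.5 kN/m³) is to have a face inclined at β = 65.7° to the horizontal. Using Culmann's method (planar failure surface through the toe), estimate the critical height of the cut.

H_c = 24.32 m

Culmann's analysis gives the critical failure plane at α_cr = (β + φ')/2 = (65.7 + 22.9)/2 = 44.3°, and the critical height
H_c = (4c'/γ) · sinβ cosφ' / [1 − cos(β − φ')]
    = (4·37.6/19.5) · sin65.7°·cos22.9° / [1 − cos(42.8°)]
    = 7.713 · 0.9114·0.9212 / [1 − 0.7337]
    = 7.713 · 0.8396 / 0.2663
    = 24.32 m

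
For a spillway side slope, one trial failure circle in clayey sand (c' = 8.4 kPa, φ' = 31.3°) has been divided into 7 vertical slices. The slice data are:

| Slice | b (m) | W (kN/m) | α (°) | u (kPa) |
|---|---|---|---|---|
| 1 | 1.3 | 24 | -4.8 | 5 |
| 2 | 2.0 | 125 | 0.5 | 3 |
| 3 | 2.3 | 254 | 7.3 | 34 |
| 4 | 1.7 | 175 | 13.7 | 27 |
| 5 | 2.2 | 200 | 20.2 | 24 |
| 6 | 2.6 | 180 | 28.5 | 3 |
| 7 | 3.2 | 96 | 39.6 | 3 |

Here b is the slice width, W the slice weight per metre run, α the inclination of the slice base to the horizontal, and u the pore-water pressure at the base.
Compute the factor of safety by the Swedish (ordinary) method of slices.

FS = 2.12

Ordinary method of slices: FS = Σ[c'·Δl_i + (W_i cosα_i − u_i·Δl_i)·tanφ'] / Σ W_i sinα_i, with Δl_i = b_i / cosα_i.
Slice 1: Δl = 1.3/cos(-4.8°) = 1.305 m; N'_1 = 24·cos(-4.8°) − 5·1.305 = 17.4; c'Δl = 10.96; W sinα = -2.0
Slice 2: Δl = 2.0/cos0.5° = 2.000 m; N'_2 = 125·cos0.5° − 3·2.000 = 119.0; c'Δl = 16.80; W sinα = 1.1
Slice 3: Δl = 2.3/cos7.3° = 2.319 m; N'_3 = 254·cos7.3° − 34·2.319 = 173.1; c'Δl = 19.48; W sinα = 32.3
Slice 4: Δl = 1.7/cos13.7° = 1.750 m; N'_4 = 175·cos13.7° − 27·1.750 = 122.8; c'Δl = 14.70; W sinα = 41.4
Slice 5: Δl = 2.2/cos20.2° = 2.344 m; N'_5 = 200·cos20.2° − 24·2.344 = 131.4; c'Δl = 19.69; W sinα = 69.1
Slice 6: Δl = 2.6/cos28.5° = 2.959 m; N'_6 = 180·cos28.5° − 3·2.959 = 149.3; c'Δl = 24.85; W sinα = 85.9
Slice 7: Δl = 3.2/cos39.6° = 4.153 m; N'_7 = 96·cos39.6° − 3·4.153 = 61.5; c'Δl = 34.89; W sinα = 61.2
Σc'Δl = 141.4 kN/m; ΣN' = 774.5 kN/m; ΣW sinα = 288.9 kN/m
Resisting = 141.4 + 774.5·tan31.3° = 141.4 + 470.9 = 612.3 kN/m
FS = 612.3 / 288.9 = 2.119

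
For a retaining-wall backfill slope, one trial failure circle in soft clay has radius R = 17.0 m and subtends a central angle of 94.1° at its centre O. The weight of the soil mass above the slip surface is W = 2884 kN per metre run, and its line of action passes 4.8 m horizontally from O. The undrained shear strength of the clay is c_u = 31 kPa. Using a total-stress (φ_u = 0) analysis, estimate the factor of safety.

Taking moments about the centre O, the resisting moment is provided by the undrained shear strength acting along the arc:
Arc length L_a = R·θ = 17.0·(94.1°·π/180) = 17.0·1.6424 = 27.92 m
M_R = c_u·L_a·R = 31·27.92·17.0 = 14713.9 kN·m/m
M_D = W·d = 2884·4.8 = 13843.2 kN·m/m
FS = M_R / M_D = 14713.9 / 13843.2 = 1.063

FS = 1.06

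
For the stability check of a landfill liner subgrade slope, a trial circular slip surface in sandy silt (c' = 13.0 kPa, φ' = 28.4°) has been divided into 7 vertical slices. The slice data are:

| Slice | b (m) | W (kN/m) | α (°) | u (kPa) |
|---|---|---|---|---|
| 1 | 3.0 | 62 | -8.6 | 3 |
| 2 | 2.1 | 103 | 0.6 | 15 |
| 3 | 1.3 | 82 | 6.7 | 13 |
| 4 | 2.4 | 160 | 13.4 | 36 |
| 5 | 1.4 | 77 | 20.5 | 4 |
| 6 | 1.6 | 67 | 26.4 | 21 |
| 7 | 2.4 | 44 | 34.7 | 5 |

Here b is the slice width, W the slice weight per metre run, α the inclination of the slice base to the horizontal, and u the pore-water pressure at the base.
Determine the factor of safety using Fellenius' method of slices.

Ordinary method of slices: FS = Σ[c'·Δl_i + (W_i cosα_i − u_i·Δl_i)·tanφ'] / Σ W_i sinα_i, with Δl_i = b_i / cosα_i.
Slice 1: Δl = 3.0/cos(-8.6°) = 3.034 m; N'_1 = 62·cos(-8.6°) − 3·3.034 = 52.2; c'Δl = 39.44; W sinα = -9.3
Slice 2: Δl = 2.1/cos0.6° = 2.100 m; N'_2 = 103·cos0.6° − 15·2.100 = 71.5; c'Δl = 27.30; W sinα = 1.1
Slice 3: Δl = 1.3/cos6.7° = 1.309 m; N'_3 = 82·cos6.7° − 13·1.309 = 64.4; c'Δl = 17.02; W sinα = 9.6
Slice 4: Δl = 2.4/cos13.4° = 2.467 m; N'_4 = 160·cos13.4° − 36·2.467 = 66.8; c'Δl = 32.07; W sinα = 37.1
Slice 5: Δl = 1.4/cos20.5° = 1.495 m; N'_5 = 77·cos20.5° − 4·1.495 = 66.1; c'Δl = 19.43; W sinα = 27.0
Slice 6: Δl = 1.6/cos26.4° = 1.786 m; N'_6 = 67·cos26.4° − 21·1.786 = 22.5; c'Δl = 23.22; W sinα = 29.8
Slice 7: Δl = 2.4/cos34.7° = 2.919 m; N'_7 = 44·cos34.7° − 5·2.919 = 21.6; c'Δl = 37.95; W sinα = 25.0
Σc'Δl = 196.4 kN/m; ΣN' = 365.2 kN/m; ΣW sinα = 120.3 kN/m
Resisting = 196.4 + 365.2·tan28.4° = 196.4 + 197.4 = 393.9 kN/m
FS = 393.9 / 120.3 = 3.275

FS = 3.28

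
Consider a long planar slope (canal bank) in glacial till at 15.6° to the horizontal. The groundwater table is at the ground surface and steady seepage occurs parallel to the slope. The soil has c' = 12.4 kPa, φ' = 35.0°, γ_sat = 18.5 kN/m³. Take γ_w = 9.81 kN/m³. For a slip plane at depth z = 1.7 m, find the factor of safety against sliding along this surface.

With seepage parallel to the slope and the water table at the surface, the effective normal stress on the slip plane uses the buoyant unit weight γ' = γ_sat − γ_w while the driving shear stress uses γ_sat:
FS = [c' + γ' z cos²β tanφ'] / [γ_sat z sinβ cosβ]
γ' = 18.5 − 9.81 = 8.69 kN/m³
Numerator = 12.4 + 8.69·1.7·cos²15.6°·tan35.0° = 12.4 + 8.69·1.7·0.9277·0.7002 = 21.996 kPa
Denominator = 18.5·1.7·sin15.6°·cos15.6° = 18.5·1.7·0.2689·0.9632 = 8.146 kPa
FS = 21.996 / 8.146 = 2.700

FS = 2.70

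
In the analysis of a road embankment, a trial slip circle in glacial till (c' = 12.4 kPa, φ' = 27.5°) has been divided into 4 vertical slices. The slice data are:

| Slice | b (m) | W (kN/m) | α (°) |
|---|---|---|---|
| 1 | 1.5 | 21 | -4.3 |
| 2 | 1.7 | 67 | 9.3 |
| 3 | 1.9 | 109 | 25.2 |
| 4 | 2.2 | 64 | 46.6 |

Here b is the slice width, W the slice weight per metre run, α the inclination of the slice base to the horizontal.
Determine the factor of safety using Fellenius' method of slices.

FS = 2.21

Ordinary method of slices: FS = Σ[c'·Δl_i + (W_i cosα_i)·tanφ'] / Σ W_i sinα_i, with Δl_i = b_i / cosα_i.
Slice 1: Δl = 1.5/cos(-4.3°) = 1.504 m; N'_1 = 21·cos(-4.3°) = 20.9; c'Δl = 18.65; W sinα = -1.6
Slice 2: Δl = 1.7/cos9.3° = 1.723 m; N'_2 = 67·cos9.3° = 66.1; c'Δl = 21.36; W sinα = 10.8
Slice 3: Δl = 1.9/cos25.2° = 2.100 m; N'_3 = 109·cos25.2° = 98.6; c'Δl = 26.04; W sinα = 46.4
Slice 4: Δl = 2.2/cos46.6° = 3.202 m; N'_4 = 64·cos46.6° = 44.0; c'Δl = 39.70; W sinα = 46.5
Σc'Δl = 105.8 kN/m; ΣN' = 229.7 kN/m; ΣW sinα = 102.2 kN/m
Resisting = 105.8 + 229.7·tan27.5° = 105.8 + 119.6 = 225.3 kN/m
FS = 225.3 / 102.2 = 2.205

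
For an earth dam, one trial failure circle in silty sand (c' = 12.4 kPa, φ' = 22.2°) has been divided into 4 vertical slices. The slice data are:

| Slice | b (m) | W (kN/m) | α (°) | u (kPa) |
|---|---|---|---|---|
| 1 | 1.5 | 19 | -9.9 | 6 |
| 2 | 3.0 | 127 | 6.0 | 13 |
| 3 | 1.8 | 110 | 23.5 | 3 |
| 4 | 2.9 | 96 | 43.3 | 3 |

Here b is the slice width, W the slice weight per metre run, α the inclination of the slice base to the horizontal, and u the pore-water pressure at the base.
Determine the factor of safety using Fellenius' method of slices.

FS = 1.94

Ordinary method of slices: FS = Σ[c'·Δl_i + (W_i cosα_i − u_i·Δl_i)·tanφ'] / Σ W_i sinα_i, with Δl_i = b_i / cosα_i.
Slice 1: Δl = 1.5/cos(-9.9°) = 1.523 m; N'_1 = 19·cos(-9.9°) − 6·1.523 = 9.6; c'Δl = 18.88; W sinα = -3.3
Slice 2: Δl = 3.0/cos6.0° = 3.017 m; N'_2 = 127·cos6.0° − 13·3.017 = 87.1; c'Δl = 37.40; W sinα = 13.3
Slice 3: Δl = 1.8/cos23.5° = 1.963 m; N'_3 = 110·cos23.5° − 3·1.963 = 95.0; c'Δl = 24.34; W sinα = 43.9
Slice 4: Δl = 2.9/cos43.3° = 3.985 m; N'_4 = 96·cos43.3° − 3·3.985 = 57.9; c'Δl = 49.41; W sinα = 65.8
Σc'Δl = 130.0 kN/m; ΣN' = 249.6 kN/m; ΣW sinα = 119.7 kN/m
Resisting = 130.0 + 249.6·tan22.2° = 130.0 + 101.8 = 231.9 kN/m
FS = 231.9 / 119.7 = 1.937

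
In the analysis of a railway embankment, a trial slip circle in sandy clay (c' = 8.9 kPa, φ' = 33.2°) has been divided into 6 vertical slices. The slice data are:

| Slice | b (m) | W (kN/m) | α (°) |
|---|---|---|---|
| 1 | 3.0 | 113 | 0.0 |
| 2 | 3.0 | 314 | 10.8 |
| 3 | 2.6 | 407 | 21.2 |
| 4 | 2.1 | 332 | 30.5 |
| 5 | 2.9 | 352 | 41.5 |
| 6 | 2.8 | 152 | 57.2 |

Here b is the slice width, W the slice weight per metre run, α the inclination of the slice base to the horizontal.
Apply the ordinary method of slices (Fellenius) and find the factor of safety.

Ordinary method of slices: FS = Σ[c'·Δl_i + (W_i cosα_i)·tanφ'] / Σ W_i sinα_i, with Δl_i = b_i / cosα_i.
Slice 1: Δl = 3.0/cos0.0° = 3.000 m; N'_1 = 113·cos0.0° = 113.0; c'Δl = 26.70; W sinα = 0.0
Slice 2: Δl = 3.0/cos10.8° = 3.054 m; N'_2 = 314·cos10.8° = 308.4; c'Δl = 27.18; W sinα = 58.8
Slice 3: Δl = 2.6/cos21.2° = 2.789 m; N'_3 = 407·cos21.2° = 379.5; c'Δl = 24.82; W sinα = 147.2
Slice 4: Δl = 2.1/cos30.5° = 2.437 m; N'_4 = 332·cos30.5° = 286.1; c'Δl = 21.69; W sinα = 168.5
Slice 5: Δl = 2.9/cos41.5° = 3.872 m; N'_5 = 352·cos41.5° = 263.6; c'Δl = 34.46; W sinα = 233.2
Slice 6: Δl = 2.8/cos57.2° = 5.169 m; N'_6 = 152·cos57.2° = 82.3; c'Δl = 46.00; W sinα = 127.8
Σc'Δl = 180.9 kN/m; ΣN' = 1432.9 kN/m; ΣW sinα = 735.5 kN/m
Resisting = 180.9 + 1432.9·tan33.2° = 180.9 + 937.7 = 1118.5 kN/m
FS = 1118.5 / 735.5 = 1.521

FS = 1.52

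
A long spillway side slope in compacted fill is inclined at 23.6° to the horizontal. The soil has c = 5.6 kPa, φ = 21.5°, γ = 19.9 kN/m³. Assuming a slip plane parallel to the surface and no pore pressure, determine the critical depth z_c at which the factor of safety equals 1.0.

Setting FS = 1.00 in FS = [c + γz cos²β tanφ] / [γz sinβ cosβ] and solving for z:
z = c / [γ cosβ (FS·sinβ − cosβ·tanφ)]
  = 5.6 / [19.9·cos23.6°·(1.00·sin23.6° − cos23.6°·tan21.5°)]
  = 5.6 / [19.9·0.9164·(1.00·0.4003 − 0.9164·0.3939)]
  = 5.6 / 0.7182 = 7.797 m

z_c = 7.80 m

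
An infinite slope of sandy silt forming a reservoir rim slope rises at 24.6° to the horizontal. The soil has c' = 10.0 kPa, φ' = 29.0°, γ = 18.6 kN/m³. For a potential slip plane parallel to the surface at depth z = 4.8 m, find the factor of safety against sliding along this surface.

FS = 1.51

For an infinite slope with a slip plane parallel to the surface (no pore pressure): FS = [c' + γz cos²β tanφ'] / [γz sinβ cosβ].
γz = 18.6·4.8 = 89.28 kN/m²
Numerator = 10.0 + 89.28·cos²24.6°·tan29.0° = 10.0 + 89.28·0.8267·0.5543 = 50.913 kPa
Denominator = 89.28·sin24.6°·cos24.6° = 89.28·0.4163·0.9092 = 33.792 kPa
FS = 50.913 / 33.792 = 1.507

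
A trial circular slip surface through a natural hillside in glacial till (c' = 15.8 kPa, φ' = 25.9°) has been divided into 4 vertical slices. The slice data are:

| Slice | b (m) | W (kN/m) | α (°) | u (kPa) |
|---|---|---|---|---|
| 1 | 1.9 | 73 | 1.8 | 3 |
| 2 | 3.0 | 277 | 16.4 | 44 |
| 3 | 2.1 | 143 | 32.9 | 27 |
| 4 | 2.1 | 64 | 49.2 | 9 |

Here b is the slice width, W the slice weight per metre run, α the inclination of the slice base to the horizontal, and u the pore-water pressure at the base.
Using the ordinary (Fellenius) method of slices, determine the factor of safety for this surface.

FS = 1.43

Ordinary method of slices: FS = Σ[c'·Δl_i + (W_i cosα_i − u_i·Δl_i)·tanφ'] / Σ W_i sinα_i, with Δl_i = b_i / cosα_i.
Slice 1: Δl = 1.9/cos1.8° = 1.901 m; N'_1 = 73·cos1.8° − 3·1.901 = 67.3; c'Δl = 30.03; W sinα = 2.3
Slice 2: Δl = 3.0/cos16.4° = 3.127 m; N'_2 = 277·cos16.4° − 44·3.127 = 128.1; c'Δl = 49.41; W sinα = 78.2
Slice 3: Δl = 2.1/cos32.9° = 2.501 m; N'_3 = 143·cos32.9° − 27·2.501 = 52.5; c'Δl = 39.52; W sinα = 77.7
Slice 4: Δl = 2.1/cos49.2° = 3.214 m; N'_4 = 64·cos49.2° − 9·3.214 = 12.9; c'Δl = 50.78; W sinα = 48.4
Σc'Δl = 169.7 kN/m; ΣN' = 260.8 kN/m; ΣW sinα = 206.6 kN/m
Resisting = 169.7 + 260.8·tan25.9° = 169.7 + 126.6 = 296.4 kN/m
FS = 296.4 / 206.6 = 1.434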